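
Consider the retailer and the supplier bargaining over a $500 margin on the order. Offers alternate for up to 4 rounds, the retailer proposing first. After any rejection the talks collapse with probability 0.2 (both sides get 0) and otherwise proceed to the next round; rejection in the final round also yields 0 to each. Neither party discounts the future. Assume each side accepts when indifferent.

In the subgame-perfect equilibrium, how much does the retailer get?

Round 4 (the supplier proposes): the retailer will accept anything ≥ 0, so the supplier offers 0 and keeps 500.
Round 3 (the retailer proposes): rejecting gives the supplier an expected 0.8 × 500 = 400. The retailer offers 400 and keeps 500 − 400 = 100.
Round 2 (the supplier proposes): rejecting gives the retailer an expected 0.8 × 100 = 80. The supplier offers 80 and keeps 500 − 80 = 420.
Round 1 (the retailer proposes): rejecting gives the supplier an expected 0.8 × 420 = 336, so the retailer offers 336, keeping 164.

164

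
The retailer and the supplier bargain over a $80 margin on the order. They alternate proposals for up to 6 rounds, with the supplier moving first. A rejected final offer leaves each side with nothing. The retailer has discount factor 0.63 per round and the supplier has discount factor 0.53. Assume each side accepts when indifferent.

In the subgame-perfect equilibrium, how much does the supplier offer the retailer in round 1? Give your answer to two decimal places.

37.22

Round 6 (the retailer proposes): rejection yields 0 for the supplier; the retailer offers 0 and keeps 80.
Round 5 (the supplier proposes): the retailer can get 80 next round, worth 0.63 × 80 = 50.4 now; the supplier offers that and keeps 29.6.
Round 4 (the retailer proposes): the supplier can get 29.6 next round, worth 0.53 × 29.6 = 15.688 now. The retailer offers 15.688 and keeps 80 − 15.688 = 64.312.
Round 3 (the supplier proposes): the retailer can get 64.312 next round, worth 0.63 × 64.312 = 40.51656 now; the supplier offers that and keeps 39.48344.
Round 2 (the retailer proposes): the supplier can get 39.48344 next round, worth 0.53 × 39.48344 = 20.9262232 now; the retailer offers that and keeps 59.0737768.
Round 1 (the supplier proposes): the retailer can get 59.0737768 next round, worth 0.63 × 59.0737768 = 37.216479384 now. The supplier offers 37.216479384 and keeps 80 − 37.216479384 = 42.783520616.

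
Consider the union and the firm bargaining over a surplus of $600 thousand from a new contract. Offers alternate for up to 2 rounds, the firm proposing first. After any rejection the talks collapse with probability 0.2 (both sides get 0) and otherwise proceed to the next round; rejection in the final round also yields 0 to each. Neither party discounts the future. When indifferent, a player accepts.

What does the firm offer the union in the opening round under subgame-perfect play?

By backward induction:
Round 2 (the union proposes): rejection yields 0 for the firm; the union offers 0 and keeps 600.
Round 1 (the firm proposes): rejecting gives the union an expected 0.8 × 600 = 480, so the firm offers 480, keeping 120.

480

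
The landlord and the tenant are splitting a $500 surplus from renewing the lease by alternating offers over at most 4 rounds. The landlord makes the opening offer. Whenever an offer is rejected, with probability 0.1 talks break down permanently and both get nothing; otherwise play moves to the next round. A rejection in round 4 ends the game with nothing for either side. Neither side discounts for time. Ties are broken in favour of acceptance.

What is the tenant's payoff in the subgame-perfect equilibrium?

409.5

Round 4 (the tenant proposes): the landlord will accept anything ≥ 0, so the tenant offers 0 and keeps 500.
Round 3 (the landlord proposes): rejecting gives the tenant an expected 0.9 × 500 = 450, so the landlord offers 450, keeping 50.
Round 2 (the tenant proposes): rejecting gives the landlord an expected 0.9 × 50 = 45. The tenant offers 45 and keeps 500 − 45 = 455.
Round 1 (the landlord proposes): rejecting gives the tenant an expected 0.9 × 455 = 409.5, so the landlord offers 409.5, keeping 90.5.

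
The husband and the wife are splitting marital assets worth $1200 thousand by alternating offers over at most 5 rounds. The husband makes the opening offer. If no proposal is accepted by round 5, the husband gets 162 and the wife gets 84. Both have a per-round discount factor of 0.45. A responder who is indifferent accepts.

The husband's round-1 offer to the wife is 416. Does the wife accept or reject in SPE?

Work out the wife's continuation value if the offer is rejected.
Round 5 (the husband proposes): the wife gets 84 if talks fail, so the husband offers 84 and keeps 1116.
Round 4 (the wife proposes): the husband can get 1116 next round, worth 0.45 × 1116 = 502.2 now, so the wife offers 502.2, keeping 697.8.
Round 3 (the husband proposes): the wife can get 697.8 next round, worth 0.45 × 697.8 = 314.01 now. The husband offers 314.01 and keeps 1200 − 314.01 = 885.99.
Round 2 (the wife proposes): the husband can get 885.99 next round, worth 0.45 × 885.99 = 398.6955 now, so the wife offers 398.6955, keeping 801.3045.
So by rejecting in round 1, the wife gets 801.3045 next round, worth 0.45 × 801.3045 = 360.587025 now.
Offer 416 ≥ 360.587025, so the wife accepts.

Accept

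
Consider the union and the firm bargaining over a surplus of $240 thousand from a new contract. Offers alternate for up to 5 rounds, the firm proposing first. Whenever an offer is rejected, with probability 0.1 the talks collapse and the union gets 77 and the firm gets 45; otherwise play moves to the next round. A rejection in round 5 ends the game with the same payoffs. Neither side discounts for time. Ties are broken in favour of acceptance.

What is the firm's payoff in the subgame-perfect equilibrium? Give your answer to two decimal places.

143.78

Round 5 (the firm proposes): the union gets 77 if talks fail, so the firm offers 77 and keeps 163.
Round 4 (the union proposes): rejecting gives the firm an expected 0.9 × 163 + 0.1 × 45 = 151.2; the union offers that and keeps 88.8.
Round 3 (the firm proposes): rejecting gives the union an expected 0.9 × 88.8 + 0.1 × 77 = 87.62. The firm offers 87.62 and keeps 240 − 87.62 = 152.38.
Round 2 (the union proposes): rejecting gives the firm an expected 0.9 × 152.38 + 0.1 × 45 = 141.642; the union offers that and keeps 98.358.
Round 1 (the firm proposes): rejecting gives the union an expected 0.9 × 98.358 + 0.1 × 77 = 96.2222. The firm offers 96.2222 and keeps 240 − 96.2222 = 143.7778.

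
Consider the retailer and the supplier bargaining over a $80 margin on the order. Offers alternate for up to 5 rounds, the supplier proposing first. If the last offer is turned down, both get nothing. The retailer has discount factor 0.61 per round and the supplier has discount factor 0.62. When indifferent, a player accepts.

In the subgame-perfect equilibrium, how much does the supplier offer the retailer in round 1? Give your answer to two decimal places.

Round 5 (the supplier proposes): rejection yields 0 for the retailer; the supplier offers 0 and keeps 80.
Round 4 (the retailer proposes): the supplier can get 80 next round, worth 0.62 × 80 = 49.6 now, so the retailer offers 49.6, keeping 30.4.
Round 3 (the supplier proposes): the retailer can get 30.4 next round, worth 0.61 × 30.4 = 18.544 now. The supplier offers 18.544 and keeps 80 − 18.544 = 61.456.
Round 2 (the retailer proposes): the supplier can get 61.456 next round, worth 0.62 × 61.456 = 38.10272 now; the retailer offers that and keeps 41.89728.
Round 1 (the supplier proposes): the retailer can get 41.89728 next round, worth 0.61 × 41.89728 = 25.5573408 now; the supplier offers that and keeps 54.4426592.

25.56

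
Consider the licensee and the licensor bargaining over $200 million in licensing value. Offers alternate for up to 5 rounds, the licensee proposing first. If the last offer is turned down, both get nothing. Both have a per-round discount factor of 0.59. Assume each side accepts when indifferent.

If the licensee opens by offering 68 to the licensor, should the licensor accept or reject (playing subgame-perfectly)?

Round 5 (the licensee proposes): the licensor will accept anything ≥ 0, so the licensee offers 0 and keeps 200.
Round 4 (the licensor proposes): the licensee can get 200 next round, worth 0.59 × 200 = 118 now, so the licensor offers 118, keeping 82.
Round 3 (the licensee proposes): the licensor can get 82 next round, worth 0.59 × 82 = 48.38 now. The licensee offers 48.38 and keeps 200 − 48.38 = 151.62.
Round 2 (the licensor proposes): the licensee can get 151.62 next round, worth 0.59 × 151.62 = 89.4558 now; the licensor offers that and keeps 110.5442.
So by rejecting in round 1, the licensor gets 110.5442 next round, worth 0.59 × 110.5442 = 65.221078 now.
Offer 68 ≥ 65.221078, so the licensor accepts.

Accept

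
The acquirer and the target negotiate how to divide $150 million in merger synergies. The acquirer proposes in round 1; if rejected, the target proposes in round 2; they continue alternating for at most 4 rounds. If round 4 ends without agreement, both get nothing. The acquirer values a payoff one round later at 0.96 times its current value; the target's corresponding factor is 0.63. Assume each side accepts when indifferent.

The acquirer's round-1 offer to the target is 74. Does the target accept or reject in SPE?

Round 4 (the target proposes): rejection yields 0 for the acquirer; the target offers 0 and keeps 150.
Round 3 (the acquirer proposes): the target can get 150 next round, worth 0.63 × 150 = 94.5 now; the acquirer offers that and keeps 55.5.
Round 2 (the target proposes): the acquirer can get 55.5 next round, worth 0.96 × 55.5 = 53.28 now. The target offers 53.28 and keeps 150 − 53.28 = 96.72.
So by rejecting in round 1, the target gets 96.72 next round, worth 0.63 × 96.72 = 60.9336 now.
Offer 74 ≥ 60.9336, so the target accepts.

Accept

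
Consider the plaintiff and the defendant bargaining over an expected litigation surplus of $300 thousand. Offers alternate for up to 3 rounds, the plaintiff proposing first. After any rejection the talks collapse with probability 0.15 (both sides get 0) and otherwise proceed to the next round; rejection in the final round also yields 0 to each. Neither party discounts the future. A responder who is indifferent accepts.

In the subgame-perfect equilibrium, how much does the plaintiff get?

Round 3 (the plaintiff proposes): rejection yields 0 for the defendant; the plaintiff offers 0 and keeps 300.
Round 2 (the defendant proposes): rejecting gives the plaintiff an expected 0.85 × 300 = 255, so the defendant offers 255, keeping 45.
Round 1 (the plaintiff proposes): rejecting gives the defendant an expected 0.85 × 45 = 38.25, so the plaintiff offers 38.25, keeping 261.75.

261.75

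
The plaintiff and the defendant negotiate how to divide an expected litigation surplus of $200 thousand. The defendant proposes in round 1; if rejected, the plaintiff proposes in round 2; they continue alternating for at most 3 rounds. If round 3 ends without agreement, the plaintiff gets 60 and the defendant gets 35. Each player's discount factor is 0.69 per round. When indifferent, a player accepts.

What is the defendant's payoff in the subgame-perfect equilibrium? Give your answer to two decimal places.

Round 3 (the defendant proposes): the plaintiff gets 60 if talks fail, so the defendant offers 60 and keeps 140.
Round 2 (the plaintiff proposes): the defendant can get 140 next round, worth 0.69 × 140 = 96.6 now. The plaintiff offers 96.6 and keeps 200 − 96.6 = 103.4.
Round 1 (the defendant proposes): the plaintiff can get 103.4 next round, worth 0.69 × 103.4 = 71.346 now; the defendant offers that and keeps 128.654.

128.65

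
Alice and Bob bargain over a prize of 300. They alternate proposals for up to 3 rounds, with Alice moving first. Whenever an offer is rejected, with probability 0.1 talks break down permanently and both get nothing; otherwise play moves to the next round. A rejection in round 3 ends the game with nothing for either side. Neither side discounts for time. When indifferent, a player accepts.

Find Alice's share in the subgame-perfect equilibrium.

By backward induction:
Round 3 (Alice proposes): Bob will accept anything ≥ 0, so Alice offers 0 and keeps 300.
Round 2 (Bob proposes): rejecting gives Alice an expected 0.9 × 300 = 270. Bob offers 270 and keeps 300 − 270 = 30.
Round 1 (Alice proposes): rejecting gives Bob an expected 0.9 × 30 = 27; Alice offers that and keeps 273.

273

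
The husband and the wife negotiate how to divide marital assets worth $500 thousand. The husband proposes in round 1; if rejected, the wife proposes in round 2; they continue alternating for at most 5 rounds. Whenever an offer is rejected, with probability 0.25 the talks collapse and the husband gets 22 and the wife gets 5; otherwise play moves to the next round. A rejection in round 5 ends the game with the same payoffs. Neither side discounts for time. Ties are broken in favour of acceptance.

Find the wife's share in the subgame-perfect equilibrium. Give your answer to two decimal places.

Round 5 (the husband proposes): the wife gets 5 if talks fail, so the husband offers 5 and keeps 495.
Round 4 (the wife proposes): rejecting gives the husband an expected 0.75 × 495 + 0.25 × 22 = 376.75. The wife offers 376.75 and keeps 500 − 376.75 = 123.25.
Round 3 (the husband proposes): rejecting gives the wife an expected 0.75 × 123.25 + 0.25 × 5 = 93.6875, so the husband offers 93.6875, keeping 406.3125.
Round 2 (the wife proposes): rejecting gives the husband an expected 0.75 × 406.3125 + 0.25 × 22 = 310.234375, so the wife offers 310.234375, keeping 189.765625.
Round 1 (the husband proposes): rejecting gives the wife an expected 0.75 × 189.765625 + 0.25 × 5 = 143.57421875, so the husband offers 143.57421875, keeping 356.42578125.

143.57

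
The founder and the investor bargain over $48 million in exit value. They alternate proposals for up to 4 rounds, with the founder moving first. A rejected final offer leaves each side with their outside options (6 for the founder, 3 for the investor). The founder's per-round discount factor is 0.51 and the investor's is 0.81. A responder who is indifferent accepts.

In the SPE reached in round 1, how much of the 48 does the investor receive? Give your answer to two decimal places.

Round 4 (the investor proposes): the founder gets 6 if talks fail, so the investor offers 6 and keeps 42.
Round 3 (the founder proposes): the investor can get 42 next round, worth 0.81 × 42 = 34.02 now, so the founder offers 34.02, keeping 13.98.
Round 2 (the investor proposes): the founder can get 13.98 next round, worth 0.51 × 13.98 = 7.1298 now. The investor offers 7.1298 and keeps 48 − 7.1298 = 40.8702.
Round 1 (the founder proposes): the investor can get 40.8702 next round, worth 0.81 × 40.8702 = 33.104862 now, so the founder offers 33.104862, keeping 14.895138.

33.10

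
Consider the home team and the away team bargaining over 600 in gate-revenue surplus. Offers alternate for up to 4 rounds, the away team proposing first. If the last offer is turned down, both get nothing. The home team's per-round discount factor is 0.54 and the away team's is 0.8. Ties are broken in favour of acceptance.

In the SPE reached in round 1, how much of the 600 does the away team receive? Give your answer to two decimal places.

Round 4 (the home team proposes): the away team will accept anything ≥ 0, so the home team offers 0 and keeps 600.
Round 3 (the away team proposes): the home team can get 600 next round, worth 0.54 × 600 = 324 now, so the away team offers 324, keeping 276.
Round 2 (the home team proposes): the away team can get 276 next round, worth 0.8 × 276 = 220.8 now; the home team offers that and keeps 379.2.
Round 1 (the away team proposes): the home team can get 379.2 next round, worth 0.54 × 379.2 = 204.768 now, so the away team offers 204.768, keeping 395.232.

395.23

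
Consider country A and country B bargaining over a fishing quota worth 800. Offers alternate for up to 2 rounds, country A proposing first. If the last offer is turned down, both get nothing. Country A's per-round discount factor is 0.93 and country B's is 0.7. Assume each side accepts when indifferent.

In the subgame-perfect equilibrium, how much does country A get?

240

Round 2 (country B proposes): country A will accept anything ≥ 0, so country B offers 0 and keeps 800.
Round 1 (country A proposes): country B can get 800 next round, worth 0.7 × 800 = 560 now. Country A offers 560 and keeps 800 − 560 = 240.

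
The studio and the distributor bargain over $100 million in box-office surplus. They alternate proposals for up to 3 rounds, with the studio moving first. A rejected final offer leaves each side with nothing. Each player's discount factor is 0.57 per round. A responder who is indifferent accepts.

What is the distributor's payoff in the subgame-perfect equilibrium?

24.51

Round 3 (the studio proposes): rejection yields 0 for the distributor; the studio offers 0 and keeps 100.
Round 2 (the distributor proposes): the studio can get 100 next round, worth 0.57 × 100 = 57 now; the distributor offers that and keeps 43.
Round 1 (the studio proposes): the distributor can get 43 next round, worth 0.57 × 43 = 24.51 now; the studio offers that and keeps 75.49.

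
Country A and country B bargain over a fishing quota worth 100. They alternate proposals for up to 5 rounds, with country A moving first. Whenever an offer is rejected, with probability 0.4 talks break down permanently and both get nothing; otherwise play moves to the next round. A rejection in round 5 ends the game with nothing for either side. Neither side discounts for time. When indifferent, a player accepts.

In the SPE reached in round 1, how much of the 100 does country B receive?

By backward induction:
Round 5 (country A proposes): country B will accept anything ≥ 0, so country A offers 0 and keeps 100.
Round 4 (country B proposes): rejecting gives country A an expected 0.6 × 100 = 60, so country B offers 60, keeping 40.
Round 3 (country A proposes): rejecting gives country B an expected 0.6 × 40 = 24; country A offers that and keeps 76.
Round 2 (country B proposes): rejecting gives country A an expected 0.6 × 76 = 45.6. Country B offers 45.6 and keeps 100 − 45.6 = 54.4.
Round 1 (country A proposes): rejecting gives country B an expected 0.6 × 54.4 = 32.64. Country A offers 32.64 and keeps 100 − 32.64 = 67.36.

32.64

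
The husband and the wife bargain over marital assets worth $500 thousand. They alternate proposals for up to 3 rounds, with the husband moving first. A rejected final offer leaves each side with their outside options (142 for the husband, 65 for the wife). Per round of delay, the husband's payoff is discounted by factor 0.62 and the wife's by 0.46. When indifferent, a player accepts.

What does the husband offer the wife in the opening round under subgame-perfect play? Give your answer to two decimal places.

105.94

Round 3 (the husband proposes): the wife gets 65 if talks fail, so the husband offers 65 and keeps 435.
Round 2 (the wife proposes): the husband can get 435 next round, worth 0.62 × 435 = 269.7 now. The wife offers 269.7 and keeps 500 − 269.7 = 230.3.
Round 1 (the husband proposes): the wife can get 230.3 next round, worth 0.46 × 230.3 = 105.938 now; the husband offers that and keeps 394.062.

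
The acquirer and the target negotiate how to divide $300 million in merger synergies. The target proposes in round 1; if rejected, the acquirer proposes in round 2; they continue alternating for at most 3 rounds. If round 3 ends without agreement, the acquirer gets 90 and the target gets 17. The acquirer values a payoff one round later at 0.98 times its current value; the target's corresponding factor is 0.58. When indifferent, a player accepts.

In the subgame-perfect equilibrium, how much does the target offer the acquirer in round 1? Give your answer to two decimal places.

Round 3 (the target proposes): the acquirer gets 90 if talks fail, so the target offers 90 and keeps 210.
Round 2 (the acquirer proposes): the target can get 210 next round, worth 0.58 × 210 = 121.8 now; the acquirer offers that and keeps 178.2.
Round 1 (the target proposes): the acquirer can get 178.2 next round, worth 0.98 × 178.2 = 174.636 now. The target offers 174.636 and keeps 300 − 174.636 = 125.364.

174.64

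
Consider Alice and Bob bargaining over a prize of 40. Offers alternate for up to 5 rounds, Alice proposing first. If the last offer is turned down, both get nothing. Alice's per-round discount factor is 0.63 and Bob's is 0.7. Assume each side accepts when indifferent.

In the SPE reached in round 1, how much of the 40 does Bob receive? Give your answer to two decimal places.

Round 5 (Alice proposes): rejection yields 0 for Bob; Alice offers 0 and keeps 40.
Round 4 (Bob proposes): Alice can get 40 next round, worth 0.63 × 40 = 25.2 now, so Bob offers 25.2, keeping 14.8.
Round 3 (Alice proposes): Bob can get 14.8 next round, worth 0.7 × 14.8 = 10.36 now; Alice offers that and keeps 29.64.
Round 2 (Bob proposes): Alice can get 29.64 next round, worth 0.63 × 29.64 = 18.6732 now; Bob offers that and keeps 21.3268.
Round 1 (Alice proposes): Bob can get 21.3268 next round, worth 0.7 × 21.3268 = 14.92876 now, so Alice offers 14.92876, keeping 25.07124.

14.93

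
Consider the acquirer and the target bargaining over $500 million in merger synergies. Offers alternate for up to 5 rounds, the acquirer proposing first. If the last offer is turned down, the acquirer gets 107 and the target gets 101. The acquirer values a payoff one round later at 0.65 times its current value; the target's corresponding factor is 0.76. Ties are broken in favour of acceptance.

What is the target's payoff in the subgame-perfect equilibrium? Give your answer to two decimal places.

223.35

Round 5 (the acquirer proposes): the target gets 101 if talks fail, so the acquirer offers 101 and keeps 399.
Round 4 (the target proposes): the acquirer can get 399 next round, worth 0.65 × 399 = 259.35 now. The target offers 259.35 and keeps 500 − 259.35 = 240.65.
Round 3 (the acquirer proposes): the target can get 240.65 next round, worth 0.76 × 240.65 = 182.894 now. The acquirer offers 182.894 and keeps 500 − 182.894 = 317.106.
Round 2 (the target proposes): the acquirer can get 317.106 next round, worth 0.65 × 317.106 = 206.1189 now, so the target offers 206.1189, keeping 293.8811.
Round 1 (the acquirer proposes): the target can get 293.8811 next round, worth 0.76 × 293.8811 = 223.349636 now; the acquirer offers that and keeps 276.650364.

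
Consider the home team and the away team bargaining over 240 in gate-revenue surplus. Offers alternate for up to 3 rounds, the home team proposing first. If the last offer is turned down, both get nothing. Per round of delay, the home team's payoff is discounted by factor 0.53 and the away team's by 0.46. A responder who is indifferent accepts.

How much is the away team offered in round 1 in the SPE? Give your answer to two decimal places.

51.89

Work backward from the last round.
Round 3 (the home team proposes): rejection yields 0 for the away team; the home team offers 0 and keeps 240.
Round 2 (the away team proposes): the home team can get 240 next round, worth 0.53 × 240 = 127.2 now; the away team offers that and keeps 112.8.
Round 1 (the home team proposes): the away team can get 112.8 next round, worth 0.46 × 112.8 = 51.888 now; the home team offers that and keeps 188.112.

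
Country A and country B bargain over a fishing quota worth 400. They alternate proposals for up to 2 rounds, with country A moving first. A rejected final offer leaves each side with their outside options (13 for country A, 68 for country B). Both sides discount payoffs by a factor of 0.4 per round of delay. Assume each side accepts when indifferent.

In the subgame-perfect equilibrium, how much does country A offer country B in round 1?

Round 2 (country B proposes): country A gets 13 if talks fail, so country B offers 13 and keeps 387.
Round 1 (country A proposes): country B can get 387 next round, worth 0.4 × 387 = 154.8 now, so country A offers 154.8, keeping 245.2.

154.8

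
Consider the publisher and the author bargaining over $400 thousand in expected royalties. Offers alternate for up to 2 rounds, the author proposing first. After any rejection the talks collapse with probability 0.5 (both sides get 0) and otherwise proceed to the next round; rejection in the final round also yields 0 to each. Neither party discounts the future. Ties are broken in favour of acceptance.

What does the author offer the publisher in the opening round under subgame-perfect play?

200

Round 2 (the publisher proposes): the author will accept anything ≥ 0, so the publisher offers 0 and keeps 400.
Round 1 (the author proposes): rejecting gives the publisher an expected 0.5 × 400 = 200, so the author offers 200, keeping 200.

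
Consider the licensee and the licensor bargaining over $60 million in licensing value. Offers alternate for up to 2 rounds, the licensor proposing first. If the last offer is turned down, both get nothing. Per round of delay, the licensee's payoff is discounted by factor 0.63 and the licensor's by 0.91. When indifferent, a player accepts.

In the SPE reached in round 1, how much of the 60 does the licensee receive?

37.8

Round 2 (the licensee proposes): the licensor will accept anything ≥ 0, so the licensee offers 0 and keeps 60.
Round 1 (the licensor proposes): the licensee can get 60 next round, worth 0.63 × 60 = 37.8 now; the licensor offers that and keeps 22.2.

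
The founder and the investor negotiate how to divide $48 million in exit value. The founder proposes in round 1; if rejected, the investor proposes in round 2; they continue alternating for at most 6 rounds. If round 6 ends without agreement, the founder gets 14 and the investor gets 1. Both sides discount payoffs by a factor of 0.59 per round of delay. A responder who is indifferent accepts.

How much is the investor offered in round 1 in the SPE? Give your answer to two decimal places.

Round 6 (the investor proposes): the founder gets 14 if talks fail, so the investor offers 14 and keeps 34.
Round 5 (the founder proposes): the investor can get 34 next round, worth 0.59 × 34 = 20.06 now. The founder offers 20.06 and keeps 48 − 20.06 = 27.94.
Round 4 (the investor proposes): the founder can get 27.94 next round, worth 0.59 × 27.94 = 16.4846 now. The investor offers 16.4846 and keeps 48 − 16.4846 = 31.5154.
Round 3 (the founder proposes): the investor can get 31.5154 next round, worth 0.59 × 31.5154 = 18.594086 now; the founder offers that and keeps 29.405914.
Round 2 (the investor proposes): the founder can get 29.405914 next round, worth 0.59 × 29.405914 = 17.34948926 now, so the investor offers 17.34948926, keeping 30.65051074.
Round 1 (the founder proposes): the investor can get 30.65051074 next round, worth 0.59 × 30.65051074 = 18.0838013366 now; the founder offers that and keeps 29.9161986634.

18.08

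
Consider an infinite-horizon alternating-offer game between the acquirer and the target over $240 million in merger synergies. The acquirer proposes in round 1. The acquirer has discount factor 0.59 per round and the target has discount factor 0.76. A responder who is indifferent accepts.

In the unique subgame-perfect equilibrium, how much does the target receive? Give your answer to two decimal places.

In a stationary SPE each proposer offers the other exactly their discounted continuation value.
If the acquirer keeps x when proposing and the target keeps y when proposing, then x = 240 − 0.76y and y = 240 − 0.59x.
Solving: x = 240(1 − 0.76) / (1 − 0.59·0.76) = 57.6 / 0.5516 ≈ 104.4235.
The target gets 240 − 104.4235 ≈ 135.5765.

135.58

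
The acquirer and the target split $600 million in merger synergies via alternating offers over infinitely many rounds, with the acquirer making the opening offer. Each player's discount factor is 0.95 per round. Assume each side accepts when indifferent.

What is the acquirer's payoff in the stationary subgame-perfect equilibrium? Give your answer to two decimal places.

Let x be the acquirer's share when the acquirer proposes and y be the target's share when the target proposes.
The target accepts iff offered ≥ 0.95·y, so x = 600 − 0.95y. Symmetrically y = 600 − 0.95x.
Substituting: x = 600 − 0.95(600 − 0.95x), giving x(1 − 0.95·0.95) = 600(1 − 0.95).
So x = 600 × 0.05 / 0.0975 ≈ 307.6923, and the target receives 600 − x ≈ 292.3077.

307.69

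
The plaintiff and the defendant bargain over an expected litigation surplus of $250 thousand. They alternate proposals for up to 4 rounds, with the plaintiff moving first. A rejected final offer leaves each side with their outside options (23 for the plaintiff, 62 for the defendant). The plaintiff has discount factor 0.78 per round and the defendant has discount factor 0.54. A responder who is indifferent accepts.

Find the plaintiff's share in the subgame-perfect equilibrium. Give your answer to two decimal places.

Work backward from the last round.
Round 4 (the defendant proposes): the plaintiff gets 23 if talks fail, so the defendant offers 23 and keeps 227.
Round 3 (the plaintiff proposes): the defendant can get 227 next round, worth 0.54 × 227 = 122.58 now; the plaintiff offers that and keeps 127.42.
Round 2 (the defendant proposes): the plaintiff can get 127.42 next round, worth 0.78 × 127.42 = 99.3876 now. The defendant offers 99.3876 and keeps 250 − 99.3876 = 150.6124.
Round 1 (the plaintiff proposes): the defendant can get 150.6124 next round, worth 0.54 × 150.6124 = 81.330696 now. The plaintiff offers 81.330696 and keeps 250 − 81.330696 = 168.669304.

168.67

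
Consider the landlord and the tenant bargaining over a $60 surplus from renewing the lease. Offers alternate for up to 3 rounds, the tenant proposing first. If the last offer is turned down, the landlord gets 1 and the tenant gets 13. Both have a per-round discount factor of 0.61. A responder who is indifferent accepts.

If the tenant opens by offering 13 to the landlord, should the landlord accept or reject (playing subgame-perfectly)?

Reject

Round 3 (the tenant proposes): the landlord gets 1 if talks fail, so the tenant offers 1 and keeps 59.
Round 2 (the landlord proposes): the tenant can get 59 next round, worth 0.61 × 59 = 35.99 now. The landlord offers 35.99 and keeps 60 − 35.99 = 24.01.
So by rejecting in round 1, the landlord gets 24.01 next round, worth 0.61 × 24.01 = 14.6461 now.
Offer 13 < 14.6461, so the landlord rejects.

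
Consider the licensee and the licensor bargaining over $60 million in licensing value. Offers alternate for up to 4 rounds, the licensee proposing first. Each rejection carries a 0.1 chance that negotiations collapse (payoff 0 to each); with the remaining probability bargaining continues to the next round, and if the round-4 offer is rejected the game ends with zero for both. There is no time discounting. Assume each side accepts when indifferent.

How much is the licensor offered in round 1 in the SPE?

By backward induction:
Round 4 (the licensor proposes): rejection yields 0 for the licensee; the licensor offers 0 and keeps 60.
Round 3 (the licensee proposes): rejecting gives the licensor an expected 0.9 × 60 = 54, so the licensee offers 54, keeping 6.
Round 2 (the licensor proposes): rejecting gives the licensee an expected 0.9 × 6 = 5.4; the licensor offers that and keeps 54.6.
Round 1 (the licensee proposes): rejecting gives the licensor an expected 0.9 × 54.6 = 49.14; the licensee offers that and keeps 10.86.

49.14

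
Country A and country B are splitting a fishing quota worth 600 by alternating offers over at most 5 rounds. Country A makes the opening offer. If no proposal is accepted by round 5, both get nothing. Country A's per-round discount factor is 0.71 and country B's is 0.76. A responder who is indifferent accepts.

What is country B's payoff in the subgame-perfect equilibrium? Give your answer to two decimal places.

203.60

Round 5 (country A proposes): rejection yields 0 for country B; country A offers 0 and keeps 600.
Round 4 (country B proposes): country A can get 600 next round, worth 0.71 × 600 = 426 now; country B offers that and keeps 174.
Round 3 (country A proposes): country B can get 174 next round, worth 0.76 × 174 = 132.24 now. Country A offers 132.24 and keeps 600 − 132.24 = 467.76.
Round 2 (country B proposes): country A can get 467.76 next round, worth 0.71 × 467.76 = 332.1096 now. Country B offers 332.1096 and keeps 600 − 332.1096 = 267.8904.
Round 1 (country A proposes): country B can get 267.8904 next round, worth 0.76 × 267.8904 = 203.596704 now. Country A offers 203.596704 and keeps 600 − 203.596704 = 396.403296.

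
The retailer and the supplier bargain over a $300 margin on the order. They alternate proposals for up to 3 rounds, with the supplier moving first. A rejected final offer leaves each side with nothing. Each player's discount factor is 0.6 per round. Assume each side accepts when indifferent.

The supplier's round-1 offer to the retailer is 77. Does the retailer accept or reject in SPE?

Accept

Work out the retailer's continuation value if the offer is rejected.
Round 3 (the supplier proposes): rejection yields 0 for the retailer; the supplier offers 0 and keeps 300.
Round 2 (the retailer proposes): the supplier can get 300 next round, worth 0.6 × 300 = 180 now, so the retailer offers 180, keeping 120.
So by rejecting in round 1, the retailer gets 120 next round, worth 0.6 × 120 = 72 now.
Offer 77 ≥ 72, so the retailer accepts.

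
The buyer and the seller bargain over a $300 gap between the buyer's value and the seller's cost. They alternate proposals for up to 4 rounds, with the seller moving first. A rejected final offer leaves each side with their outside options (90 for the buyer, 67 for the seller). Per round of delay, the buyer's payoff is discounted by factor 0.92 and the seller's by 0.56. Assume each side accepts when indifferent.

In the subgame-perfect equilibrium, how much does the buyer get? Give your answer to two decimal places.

Work backward from the last round.
Round 4 (the buyer proposes): the seller gets 67 if talks fail, so the buyer offers 67 and keeps 233.
Round 3 (the seller proposes): the buyer can get 233 next round, worth 0.92 × 233 = 214.36 now; the seller offers that and keeps 85.64.
Round 2 (the buyer proposes): the seller can get 85.64 next round, worth 0.56 × 85.64 = 47.9584 now; the buyer offers that and keeps 252.0416.
Round 1 (the seller proposes): the buyer can get 252.0416 next round, worth 0.92 × 252.0416 = 231.878272 now; the seller offers that and keeps 68.121728.

231.88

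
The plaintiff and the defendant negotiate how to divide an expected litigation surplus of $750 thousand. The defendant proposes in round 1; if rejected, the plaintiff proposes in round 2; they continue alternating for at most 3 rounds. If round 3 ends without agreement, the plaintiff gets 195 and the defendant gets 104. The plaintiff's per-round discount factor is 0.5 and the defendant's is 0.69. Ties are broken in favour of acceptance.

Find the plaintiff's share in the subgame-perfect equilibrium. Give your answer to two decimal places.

Round 3 (the defendant proposes): the plaintiff gets 195 if talks fail, so the defendant offers 195 and keeps 555.
Round 2 (the plaintiff proposes): the defendant can get 555 next round, worth 0.69 × 555 = 382.95 now, so the plaintiff offers 382.95, keeping 367.05.
Round 1 (the defendant proposes): the plaintiff can get 367.05 next round, worth 0.5 × 367.05 = 183.525 now, so the defendant offers 183.525, keeping 566.475.

183.53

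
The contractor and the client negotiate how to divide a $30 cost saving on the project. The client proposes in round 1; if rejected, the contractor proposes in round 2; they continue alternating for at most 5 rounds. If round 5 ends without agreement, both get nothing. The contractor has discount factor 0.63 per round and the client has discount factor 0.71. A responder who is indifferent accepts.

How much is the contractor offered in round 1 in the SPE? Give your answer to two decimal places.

7.93

Round 5 (the client proposes): rejection yields 0 for the contractor; the client offers 0 and keeps 30.
Round 4 (the contractor proposes): the client can get 30 next round, worth 0.71 × 30 = 21.3 now. The contractor offers 21.3 and keeps 30 − 21.3 = 8.7.
Round 3 (the client proposes): the contractor can get 8.7 next round, worth 0.63 × 8.7 = 5.481 now; the client offers that and keeps 24.519.
Round 2 (the contractor proposes): the client can get 24.519 next round, worth 0.71 × 24.519 = 17.40849 now. The contractor offers 17.40849 and keeps 30 − 17.40849 = 12.59151.
Round 1 (the client proposes): the contractor can get 12.59151 next round, worth 0.63 × 12.59151 = 7.9326513 now, so the client offers 7.9326513, keeping 22.0673487.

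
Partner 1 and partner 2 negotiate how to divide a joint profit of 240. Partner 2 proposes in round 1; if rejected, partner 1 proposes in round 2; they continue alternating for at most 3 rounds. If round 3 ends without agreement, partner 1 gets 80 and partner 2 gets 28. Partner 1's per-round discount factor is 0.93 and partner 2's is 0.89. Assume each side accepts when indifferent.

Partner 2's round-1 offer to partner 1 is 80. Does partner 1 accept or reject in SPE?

Work out partner 1's continuation value if the offer is rejected.
Round 3 (partner 2 proposes): partner 1 gets 80 if talks fail, so partner 2 offers 80 and keeps 160.
Round 2 (partner 1 proposes): partner 2 can get 160 next round, worth 0.89 × 160 = 142.4 now. Partner 1 offers 142.4 and keeps 240 − 142.4 = 97.6.
So by rejecting in round 1, partner 1 gets 97.6 next round, worth 0.93 × 97.6 = 90.768 now.
Offer 80 < 90.768, so partner 1 rejects.

Reject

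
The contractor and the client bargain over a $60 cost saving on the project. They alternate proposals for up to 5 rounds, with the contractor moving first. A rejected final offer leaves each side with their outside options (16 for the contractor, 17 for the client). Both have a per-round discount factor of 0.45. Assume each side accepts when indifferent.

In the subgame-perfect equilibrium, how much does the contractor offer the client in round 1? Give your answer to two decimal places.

Round 5 (the contractor proposes): the client gets 17 if talks fail, so the contractor offers 17 and keeps 43.
Round 4 (the client proposes): the contractor can get 43 next round, worth 0.45 × 43 = 19.35 now. The client offers 19.35 and keeps 60 − 19.35 = 40.65.
Round 3 (the contractor proposes): the client can get 40.65 next round, worth 0.45 × 40.65 = 18.2925 now. The contractor offers 18.2925 and keeps 60 − 18.2925 = 41.7075.
Round 2 (the client proposes): the contractor can get 41.7075 next round, worth 0.45 × 41.7075 = 18.768375 now; the client offers that and keeps 41.231625.
Round 1 (the contractor proposes): the client can get 41.231625 next round, worth 0.45 × 41.231625 = 18.55423125 now. The contractor offers 18.55423125 and keeps 60 − 18.55423125 = 41.44576875.

18.55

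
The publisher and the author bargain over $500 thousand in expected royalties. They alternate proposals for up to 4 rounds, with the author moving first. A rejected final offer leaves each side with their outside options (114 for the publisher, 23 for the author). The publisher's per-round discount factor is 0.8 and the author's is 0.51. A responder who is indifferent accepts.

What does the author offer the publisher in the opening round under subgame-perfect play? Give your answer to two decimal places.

351.69

Round 4 (the publisher proposes): the author gets 23 if talks fail, so the publisher offers 23 and keeps 477.
Round 3 (the author proposes): the publisher can get 477 next round, worth 0.8 × 477 = 381.6 now. The author offers 381.6 and keeps 500 − 381.6 = 118.4.
Round 2 (the publisher proposes): the author can get 118.4 next round, worth 0.51 × 118.4 = 60.384 now; the publisher offers that and keeps 439.616.
Round 1 (the author proposes): the publisher can get 439.616 next round, worth 0.8 × 439.616 = 351.6928 now, so the author offers 351.6928, keeping 148.3072.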